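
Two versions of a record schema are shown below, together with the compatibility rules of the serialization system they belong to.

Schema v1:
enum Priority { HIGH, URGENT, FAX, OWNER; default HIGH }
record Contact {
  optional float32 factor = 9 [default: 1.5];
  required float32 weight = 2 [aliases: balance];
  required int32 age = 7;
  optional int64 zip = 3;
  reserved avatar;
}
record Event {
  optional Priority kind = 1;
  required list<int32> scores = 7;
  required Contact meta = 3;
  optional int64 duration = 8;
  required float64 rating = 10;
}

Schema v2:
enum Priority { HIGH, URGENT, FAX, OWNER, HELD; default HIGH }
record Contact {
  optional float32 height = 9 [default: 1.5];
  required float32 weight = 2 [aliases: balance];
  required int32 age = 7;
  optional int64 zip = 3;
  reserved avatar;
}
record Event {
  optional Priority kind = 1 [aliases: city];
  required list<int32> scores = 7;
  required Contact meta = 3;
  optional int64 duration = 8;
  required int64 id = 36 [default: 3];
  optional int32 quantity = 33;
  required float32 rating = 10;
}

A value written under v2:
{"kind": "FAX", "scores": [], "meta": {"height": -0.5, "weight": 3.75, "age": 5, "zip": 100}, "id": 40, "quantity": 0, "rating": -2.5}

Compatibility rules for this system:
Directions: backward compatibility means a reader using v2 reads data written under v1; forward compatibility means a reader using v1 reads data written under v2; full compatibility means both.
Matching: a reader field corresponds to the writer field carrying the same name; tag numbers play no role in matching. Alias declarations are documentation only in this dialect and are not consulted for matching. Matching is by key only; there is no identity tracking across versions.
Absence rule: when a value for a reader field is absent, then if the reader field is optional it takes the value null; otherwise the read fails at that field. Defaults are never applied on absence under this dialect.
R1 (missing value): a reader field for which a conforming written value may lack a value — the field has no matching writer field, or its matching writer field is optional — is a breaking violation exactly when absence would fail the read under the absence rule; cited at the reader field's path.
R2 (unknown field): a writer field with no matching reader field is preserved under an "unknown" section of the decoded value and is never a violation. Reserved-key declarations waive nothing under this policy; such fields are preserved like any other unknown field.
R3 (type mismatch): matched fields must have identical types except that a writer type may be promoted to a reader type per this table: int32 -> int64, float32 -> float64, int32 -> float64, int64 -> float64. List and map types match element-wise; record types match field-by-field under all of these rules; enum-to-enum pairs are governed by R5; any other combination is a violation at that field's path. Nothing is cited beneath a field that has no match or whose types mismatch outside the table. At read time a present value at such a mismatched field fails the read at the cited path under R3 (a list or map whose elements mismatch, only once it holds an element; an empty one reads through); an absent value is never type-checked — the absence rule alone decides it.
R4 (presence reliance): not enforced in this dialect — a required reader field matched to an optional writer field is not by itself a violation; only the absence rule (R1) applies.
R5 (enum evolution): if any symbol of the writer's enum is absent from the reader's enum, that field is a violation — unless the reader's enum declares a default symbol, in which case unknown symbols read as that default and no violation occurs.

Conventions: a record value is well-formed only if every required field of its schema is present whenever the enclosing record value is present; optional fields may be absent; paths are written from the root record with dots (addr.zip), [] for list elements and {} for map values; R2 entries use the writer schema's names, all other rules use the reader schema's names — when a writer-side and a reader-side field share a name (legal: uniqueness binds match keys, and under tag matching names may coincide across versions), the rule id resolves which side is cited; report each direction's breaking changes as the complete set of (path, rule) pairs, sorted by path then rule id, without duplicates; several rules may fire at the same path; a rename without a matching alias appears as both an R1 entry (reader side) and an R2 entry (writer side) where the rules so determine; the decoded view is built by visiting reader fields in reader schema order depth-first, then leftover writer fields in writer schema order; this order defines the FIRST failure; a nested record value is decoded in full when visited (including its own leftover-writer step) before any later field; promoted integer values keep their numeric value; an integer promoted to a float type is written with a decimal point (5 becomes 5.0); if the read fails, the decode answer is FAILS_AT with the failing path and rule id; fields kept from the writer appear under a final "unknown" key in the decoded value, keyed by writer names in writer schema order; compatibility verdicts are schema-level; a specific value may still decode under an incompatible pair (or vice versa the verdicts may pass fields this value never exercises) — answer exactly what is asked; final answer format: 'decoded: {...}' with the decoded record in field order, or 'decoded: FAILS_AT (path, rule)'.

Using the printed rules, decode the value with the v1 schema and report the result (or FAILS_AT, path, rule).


decoded: {"kind": "FAX", "scores": [], "meta": {"factor": null, "weight": 3.75, "age": 5, "zip": 100, "unknown": {"height": -0.5}}, "duration": null, "rating": -2.5, "unknown": {"id": 40, "quantity": 0}}

in Event below, arrows point writer -> reader
decoding the Event value with the v1 reader:
  kind := "FAX"
  scores := []
  meta.factor := null (absent, optional -> null)
  meta.weight := 3.75
  meta.age := 5
  meta.zip := 100
  writer meta.height: kept under "unknown"
  duration := null (absent, optional -> null)
  rating := -2.5 (float32 -> float64)
  writer id: kept under "unknown"
  writer quantity: kept under "unknown"
  => decoded: {"kind": "FAX", "scores": [], "meta": {"factor": null, "weight": 3.75, "age": 5, "zip": 100, "unknown": {"height": -0.5}}, "duration": null, "rating": -2.5, "unknown": {"id": 40, "quantity": 0}}
remaining Event differences; none change what is asked:
  field rating in record Event: type float64 changed to float32 -> schema-level compatibility only; this Event value's decode is unchanged
  enum Priority (field kind in record Event): symbol HELD added -> fires no rule on Event under this dialect and leaves the result unchanged


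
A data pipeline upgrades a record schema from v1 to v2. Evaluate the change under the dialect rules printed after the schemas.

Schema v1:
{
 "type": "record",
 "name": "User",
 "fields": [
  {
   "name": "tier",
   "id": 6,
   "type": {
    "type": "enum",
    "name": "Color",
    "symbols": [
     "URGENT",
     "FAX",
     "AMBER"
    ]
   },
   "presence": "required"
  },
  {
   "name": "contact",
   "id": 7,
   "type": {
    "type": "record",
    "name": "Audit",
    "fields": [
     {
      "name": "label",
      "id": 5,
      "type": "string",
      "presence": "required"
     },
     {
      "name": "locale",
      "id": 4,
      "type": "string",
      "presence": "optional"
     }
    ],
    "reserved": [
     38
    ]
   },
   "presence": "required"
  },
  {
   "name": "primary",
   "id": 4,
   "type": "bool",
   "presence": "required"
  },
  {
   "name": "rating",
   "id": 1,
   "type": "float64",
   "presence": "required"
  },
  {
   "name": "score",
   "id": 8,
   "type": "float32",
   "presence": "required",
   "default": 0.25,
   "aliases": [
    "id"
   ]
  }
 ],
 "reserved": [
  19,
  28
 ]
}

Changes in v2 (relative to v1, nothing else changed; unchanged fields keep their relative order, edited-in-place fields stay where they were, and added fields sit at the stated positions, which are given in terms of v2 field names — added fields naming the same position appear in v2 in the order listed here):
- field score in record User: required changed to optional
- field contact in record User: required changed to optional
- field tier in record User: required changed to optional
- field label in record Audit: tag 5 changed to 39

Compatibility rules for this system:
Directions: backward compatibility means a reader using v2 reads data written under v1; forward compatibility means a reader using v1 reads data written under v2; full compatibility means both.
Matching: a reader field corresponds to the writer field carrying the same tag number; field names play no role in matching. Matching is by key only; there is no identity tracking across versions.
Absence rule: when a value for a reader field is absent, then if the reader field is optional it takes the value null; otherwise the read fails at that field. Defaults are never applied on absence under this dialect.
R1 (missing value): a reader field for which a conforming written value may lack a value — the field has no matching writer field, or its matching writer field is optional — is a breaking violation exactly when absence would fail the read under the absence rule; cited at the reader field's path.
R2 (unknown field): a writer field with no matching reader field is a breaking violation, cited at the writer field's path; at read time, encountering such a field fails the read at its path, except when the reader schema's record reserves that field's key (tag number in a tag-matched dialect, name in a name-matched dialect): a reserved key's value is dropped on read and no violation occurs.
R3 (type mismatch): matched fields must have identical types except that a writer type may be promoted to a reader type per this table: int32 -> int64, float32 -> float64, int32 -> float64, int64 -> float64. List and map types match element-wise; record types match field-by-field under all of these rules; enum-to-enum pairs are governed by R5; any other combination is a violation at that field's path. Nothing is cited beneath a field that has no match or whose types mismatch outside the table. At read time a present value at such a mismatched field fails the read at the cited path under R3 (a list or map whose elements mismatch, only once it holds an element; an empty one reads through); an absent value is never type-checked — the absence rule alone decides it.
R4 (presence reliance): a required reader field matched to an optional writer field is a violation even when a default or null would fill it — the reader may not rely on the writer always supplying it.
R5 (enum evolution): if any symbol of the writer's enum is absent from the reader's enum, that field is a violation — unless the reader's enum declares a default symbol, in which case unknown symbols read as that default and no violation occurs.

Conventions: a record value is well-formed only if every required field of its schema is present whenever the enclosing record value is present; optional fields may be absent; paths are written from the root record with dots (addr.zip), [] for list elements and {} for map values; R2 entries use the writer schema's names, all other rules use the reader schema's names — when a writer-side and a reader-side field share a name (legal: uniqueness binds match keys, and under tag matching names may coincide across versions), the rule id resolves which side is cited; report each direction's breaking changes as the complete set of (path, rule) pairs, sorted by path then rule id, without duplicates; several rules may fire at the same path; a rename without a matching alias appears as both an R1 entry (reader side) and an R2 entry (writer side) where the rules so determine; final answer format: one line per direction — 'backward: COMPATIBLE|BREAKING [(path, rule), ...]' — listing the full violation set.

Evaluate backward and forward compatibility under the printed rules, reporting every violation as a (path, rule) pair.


backward: BREAKING [(contact.label, R1), (contact.label, R2)]; forward: BREAKING [(contact, R1), (contact, R4), (contact.label, R1), (contact.label, R2), (score, R1), (score, R4), (tier, R1), (tier, R4)]

each type pair in User: writer, then reader
backward pass over User, reader schema v2, writer schema v1:
  writer required, Color -> Color: reader tier maps from writer tier
  writer required, Audit -> Audit: reader contact maps from writer contact
  writer required, bool -> bool: reader primary maps from writer primary
  writer required, float64 -> float64: reader rating maps from writer rating
  writer required, float32 -> float32: reader score maps from writer score
  contact.label has no writer counterpart
  writer optional, string -> string: reader contact.locale maps from writer contact.locale
  writer contact.label: unknown to reader
  breaking: (contact.label, R1)
  breaking: (contact.label, R2)
  backward on User therefore BREAKING (2)
forward pass over User, reader schema v1, writer schema v2:
  writer optional, Color -> Color: reader tier maps from writer tier
  writer optional, Audit -> Audit: reader contact maps from writer contact
  writer required, bool -> bool: reader primary maps from writer primary
  writer required, float64 -> float64: reader rating maps from writer rating
  writer optional, float32 -> float32: reader score maps from writer score
  contact.label has no writer counterpart
  writer optional, string -> string: reader contact.locale maps from writer contact.locale
  writer contact.label: unknown to reader
  breaking: (contact, R1)
  breaking: (contact, R4)
  breaking: (contact.label, R1)
  breaking: (contact.label, R2)
  breaking: (score, R1)
  breaking: (score, R4)
  breaking: (tier, R1)
  breaking: (tier, R4)
  forward on User therefore BREAKING (8)


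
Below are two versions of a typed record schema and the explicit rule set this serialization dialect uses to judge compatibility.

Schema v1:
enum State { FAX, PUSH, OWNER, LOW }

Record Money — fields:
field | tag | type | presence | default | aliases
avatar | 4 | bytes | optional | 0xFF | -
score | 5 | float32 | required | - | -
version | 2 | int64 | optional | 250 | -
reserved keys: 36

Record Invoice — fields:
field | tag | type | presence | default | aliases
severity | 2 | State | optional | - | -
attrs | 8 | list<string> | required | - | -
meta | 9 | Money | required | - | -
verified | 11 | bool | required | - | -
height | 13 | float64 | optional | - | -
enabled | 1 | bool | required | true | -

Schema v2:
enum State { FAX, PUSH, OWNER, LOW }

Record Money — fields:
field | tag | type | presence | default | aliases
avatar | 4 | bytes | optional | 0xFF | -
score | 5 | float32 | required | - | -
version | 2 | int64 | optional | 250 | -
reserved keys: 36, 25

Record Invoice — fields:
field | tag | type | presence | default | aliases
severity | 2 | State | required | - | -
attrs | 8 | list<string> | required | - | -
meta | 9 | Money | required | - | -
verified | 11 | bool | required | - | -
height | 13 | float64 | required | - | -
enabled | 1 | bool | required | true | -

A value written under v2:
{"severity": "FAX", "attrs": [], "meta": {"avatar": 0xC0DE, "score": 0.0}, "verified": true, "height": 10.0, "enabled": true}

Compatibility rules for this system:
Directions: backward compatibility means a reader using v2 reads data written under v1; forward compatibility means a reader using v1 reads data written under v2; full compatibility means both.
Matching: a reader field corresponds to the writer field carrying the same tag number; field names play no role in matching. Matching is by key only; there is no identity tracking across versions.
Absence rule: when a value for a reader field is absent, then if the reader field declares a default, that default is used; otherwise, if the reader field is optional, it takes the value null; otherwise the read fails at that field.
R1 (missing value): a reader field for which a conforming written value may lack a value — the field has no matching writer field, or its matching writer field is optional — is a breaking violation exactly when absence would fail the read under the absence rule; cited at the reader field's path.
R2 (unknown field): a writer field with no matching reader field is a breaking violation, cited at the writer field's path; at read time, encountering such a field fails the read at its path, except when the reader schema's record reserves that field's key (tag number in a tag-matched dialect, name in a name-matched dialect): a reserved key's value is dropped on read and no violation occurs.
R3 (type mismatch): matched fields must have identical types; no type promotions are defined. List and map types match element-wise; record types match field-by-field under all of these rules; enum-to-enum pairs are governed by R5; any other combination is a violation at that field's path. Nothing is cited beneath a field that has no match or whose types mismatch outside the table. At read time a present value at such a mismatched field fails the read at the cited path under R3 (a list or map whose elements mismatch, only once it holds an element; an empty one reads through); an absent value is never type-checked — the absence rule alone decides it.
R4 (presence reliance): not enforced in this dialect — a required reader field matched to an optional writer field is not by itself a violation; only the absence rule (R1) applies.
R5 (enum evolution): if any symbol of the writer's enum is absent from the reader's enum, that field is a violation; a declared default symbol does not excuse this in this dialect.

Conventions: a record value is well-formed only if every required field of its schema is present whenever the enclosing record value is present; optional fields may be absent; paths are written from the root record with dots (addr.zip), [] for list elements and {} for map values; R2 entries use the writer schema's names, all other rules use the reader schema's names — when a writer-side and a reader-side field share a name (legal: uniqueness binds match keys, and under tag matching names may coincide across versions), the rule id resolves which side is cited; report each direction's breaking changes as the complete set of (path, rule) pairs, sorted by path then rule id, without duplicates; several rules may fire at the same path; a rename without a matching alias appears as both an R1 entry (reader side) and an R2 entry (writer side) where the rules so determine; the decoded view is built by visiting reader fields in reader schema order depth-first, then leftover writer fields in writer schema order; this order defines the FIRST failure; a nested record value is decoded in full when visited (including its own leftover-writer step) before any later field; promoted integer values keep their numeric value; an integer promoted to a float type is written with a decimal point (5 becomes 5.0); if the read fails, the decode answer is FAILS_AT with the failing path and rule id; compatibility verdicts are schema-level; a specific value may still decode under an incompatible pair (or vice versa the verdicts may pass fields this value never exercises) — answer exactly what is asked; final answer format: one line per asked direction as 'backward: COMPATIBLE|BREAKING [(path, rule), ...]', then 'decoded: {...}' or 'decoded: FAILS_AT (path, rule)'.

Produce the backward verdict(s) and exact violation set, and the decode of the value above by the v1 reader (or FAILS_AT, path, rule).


the writer's type comes first in each Invoice pair
checking backward for Invoice: reader v2 against writer v1:
  severity: State -> State, writer optional; from severity
  attrs: list<string> -> list<string>, writer required; from attrs
  meta: Money -> Money, writer required; from meta
  verified: bool -> bool, writer required; from verified
  height: float64 -> float64, writer optional; from height
  enabled: bool -> bool, writer required; from enabled
  meta.avatar: bytes -> bytes, writer optional; from meta.avatar
  meta.score: float32 -> float32, writer required; from meta.score
  meta.version: int64 -> int64, writer optional; from meta.version
  R1 fires at height
  R1 fires at severity
  => backward verdict for Invoice: BREAKING, 2 violation(s)
decode walk for Invoice under reader schema v1:
  severity := "FAX"
  attrs := []
  meta.avatar := 0xC0DE
  meta.score := 0.0
  meta.version := 250 (missing; default applied)
  verified := true
  height := 10.0
  enabled := true
  => decoded: {"severity": "FAX", "attrs": [], "meta": {"avatar": 0xC0DE, "score": 0.0, "version": 250}, "verified": true, "height": 10.0, "enabled": true}

backward: BREAKING [(height, R1), (severity, R1)]; decoded: {"severity": "FAX", "attrs": [], "meta": {"avatar": 0xC0DE, "score": 0.0, "version": 250}, "verified": true, "height": 10.0, "enabled": true}


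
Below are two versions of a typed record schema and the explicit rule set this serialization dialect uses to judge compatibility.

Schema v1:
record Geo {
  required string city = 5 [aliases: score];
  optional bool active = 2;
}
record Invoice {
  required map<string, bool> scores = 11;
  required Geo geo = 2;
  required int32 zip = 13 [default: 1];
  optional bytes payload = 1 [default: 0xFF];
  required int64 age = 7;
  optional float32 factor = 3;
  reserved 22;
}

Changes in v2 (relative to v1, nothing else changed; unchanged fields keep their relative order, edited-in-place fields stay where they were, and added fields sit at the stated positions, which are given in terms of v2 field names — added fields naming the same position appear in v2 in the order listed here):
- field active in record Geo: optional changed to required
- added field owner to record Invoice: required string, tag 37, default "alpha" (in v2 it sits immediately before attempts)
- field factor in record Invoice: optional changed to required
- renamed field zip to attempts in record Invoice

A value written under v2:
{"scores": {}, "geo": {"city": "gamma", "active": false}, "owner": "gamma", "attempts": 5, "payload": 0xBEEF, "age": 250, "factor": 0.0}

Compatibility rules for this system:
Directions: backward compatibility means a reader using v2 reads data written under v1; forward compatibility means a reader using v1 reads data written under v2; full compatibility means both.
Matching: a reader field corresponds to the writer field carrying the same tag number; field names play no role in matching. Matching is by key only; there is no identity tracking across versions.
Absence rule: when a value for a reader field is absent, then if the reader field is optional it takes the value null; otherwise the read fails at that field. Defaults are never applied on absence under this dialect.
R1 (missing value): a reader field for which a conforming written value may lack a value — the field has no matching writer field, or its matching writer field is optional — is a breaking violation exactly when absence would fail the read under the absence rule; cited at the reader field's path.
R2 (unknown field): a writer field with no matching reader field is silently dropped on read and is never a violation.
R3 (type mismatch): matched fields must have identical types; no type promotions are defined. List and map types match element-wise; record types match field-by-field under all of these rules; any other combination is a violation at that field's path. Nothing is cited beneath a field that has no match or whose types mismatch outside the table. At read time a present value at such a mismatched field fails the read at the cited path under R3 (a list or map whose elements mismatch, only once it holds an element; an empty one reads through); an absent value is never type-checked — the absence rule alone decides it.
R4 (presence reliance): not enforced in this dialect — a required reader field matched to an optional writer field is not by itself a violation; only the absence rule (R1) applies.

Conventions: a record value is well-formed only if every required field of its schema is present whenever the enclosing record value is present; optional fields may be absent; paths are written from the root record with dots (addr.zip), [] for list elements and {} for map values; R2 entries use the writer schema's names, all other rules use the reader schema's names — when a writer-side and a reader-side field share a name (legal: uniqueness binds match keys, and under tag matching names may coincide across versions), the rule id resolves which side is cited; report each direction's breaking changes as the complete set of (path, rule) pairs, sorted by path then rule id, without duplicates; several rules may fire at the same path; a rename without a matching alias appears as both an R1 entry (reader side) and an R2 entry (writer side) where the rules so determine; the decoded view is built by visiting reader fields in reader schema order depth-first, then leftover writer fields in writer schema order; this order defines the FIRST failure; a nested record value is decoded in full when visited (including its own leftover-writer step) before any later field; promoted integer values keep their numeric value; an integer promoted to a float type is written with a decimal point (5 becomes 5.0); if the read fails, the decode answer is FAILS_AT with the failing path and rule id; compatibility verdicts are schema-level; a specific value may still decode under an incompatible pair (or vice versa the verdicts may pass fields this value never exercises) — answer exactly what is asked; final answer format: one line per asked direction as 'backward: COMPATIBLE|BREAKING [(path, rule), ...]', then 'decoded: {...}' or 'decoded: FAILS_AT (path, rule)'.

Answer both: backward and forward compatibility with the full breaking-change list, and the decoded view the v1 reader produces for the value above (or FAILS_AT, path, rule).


each type pair in Invoice: writer, then reader
backward for Invoice (reader v2, writer v1):
  scores: paired with writer scores (map<string, bool> -> map<string, bool>; writer required)
  geo: paired with writer geo (Geo -> Geo; writer required)
  no writer field matches reader owner
  attempts: paired with writer zip (int32 -> int32; writer required)
  payload: paired with writer payload (bytes -> bytes; writer optional)
  age: paired with writer age (int64 -> int64; writer required)
  factor: paired with writer factor (float32 -> float32; writer optional)
  geo.city: paired with writer geo.city (string -> string; writer required)
  geo.active: paired with writer geo.active (bool -> bool; writer optional)
  violation R1 at factor
  violation R1 at geo.active
  violation R1 at owner
  backward on Invoice therefore BREAKING (3)
forward for Invoice (reader v1, writer v2):
  scores: paired with writer scores (map<string, bool> -> map<string, bool>; writer required)
  geo: paired with writer geo (Geo -> Geo; writer required)
  zip: paired with writer attempts (int32 -> int32; writer required)
  payload: paired with writer payload (bytes -> bytes; writer optional)
  age: paired with writer age (int64 -> int64; writer required)
  factor: paired with writer factor (float32 -> float32; writer required)
  owner (writer side), unknown to reader
  geo.city: paired with writer geo.city (string -> string; writer required)
  geo.active: paired with writer geo.active (bool -> bool; writer required)
  => no violations; forward on Invoice: COMPATIBLE
decode walk for Invoice under reader schema v1:
  scores := {}
  geo.city := "gamma"
  geo.active := false
  zip := 5 (from writer attempts)
  payload := 0xBEEF
  age := 250
  factor := 0.0
  writer owner: no reader field; dropped
  => decoded: {"scores": {}, "geo": {"city": "gamma", "active": false}, "zip": 5, "payload": 0xBEEF, "age": 250, "factor": 0.0}

backward: BREAKING [(factor, R1), (geo.active, R1), (owner, R1)]; forward: COMPATIBLE []; decoded: {"scores": {}, "geo": {"city": "gamma", "active": false}, "zip": 5, "payload": 0xBEEF, "age": 250, "factor": 0.0}


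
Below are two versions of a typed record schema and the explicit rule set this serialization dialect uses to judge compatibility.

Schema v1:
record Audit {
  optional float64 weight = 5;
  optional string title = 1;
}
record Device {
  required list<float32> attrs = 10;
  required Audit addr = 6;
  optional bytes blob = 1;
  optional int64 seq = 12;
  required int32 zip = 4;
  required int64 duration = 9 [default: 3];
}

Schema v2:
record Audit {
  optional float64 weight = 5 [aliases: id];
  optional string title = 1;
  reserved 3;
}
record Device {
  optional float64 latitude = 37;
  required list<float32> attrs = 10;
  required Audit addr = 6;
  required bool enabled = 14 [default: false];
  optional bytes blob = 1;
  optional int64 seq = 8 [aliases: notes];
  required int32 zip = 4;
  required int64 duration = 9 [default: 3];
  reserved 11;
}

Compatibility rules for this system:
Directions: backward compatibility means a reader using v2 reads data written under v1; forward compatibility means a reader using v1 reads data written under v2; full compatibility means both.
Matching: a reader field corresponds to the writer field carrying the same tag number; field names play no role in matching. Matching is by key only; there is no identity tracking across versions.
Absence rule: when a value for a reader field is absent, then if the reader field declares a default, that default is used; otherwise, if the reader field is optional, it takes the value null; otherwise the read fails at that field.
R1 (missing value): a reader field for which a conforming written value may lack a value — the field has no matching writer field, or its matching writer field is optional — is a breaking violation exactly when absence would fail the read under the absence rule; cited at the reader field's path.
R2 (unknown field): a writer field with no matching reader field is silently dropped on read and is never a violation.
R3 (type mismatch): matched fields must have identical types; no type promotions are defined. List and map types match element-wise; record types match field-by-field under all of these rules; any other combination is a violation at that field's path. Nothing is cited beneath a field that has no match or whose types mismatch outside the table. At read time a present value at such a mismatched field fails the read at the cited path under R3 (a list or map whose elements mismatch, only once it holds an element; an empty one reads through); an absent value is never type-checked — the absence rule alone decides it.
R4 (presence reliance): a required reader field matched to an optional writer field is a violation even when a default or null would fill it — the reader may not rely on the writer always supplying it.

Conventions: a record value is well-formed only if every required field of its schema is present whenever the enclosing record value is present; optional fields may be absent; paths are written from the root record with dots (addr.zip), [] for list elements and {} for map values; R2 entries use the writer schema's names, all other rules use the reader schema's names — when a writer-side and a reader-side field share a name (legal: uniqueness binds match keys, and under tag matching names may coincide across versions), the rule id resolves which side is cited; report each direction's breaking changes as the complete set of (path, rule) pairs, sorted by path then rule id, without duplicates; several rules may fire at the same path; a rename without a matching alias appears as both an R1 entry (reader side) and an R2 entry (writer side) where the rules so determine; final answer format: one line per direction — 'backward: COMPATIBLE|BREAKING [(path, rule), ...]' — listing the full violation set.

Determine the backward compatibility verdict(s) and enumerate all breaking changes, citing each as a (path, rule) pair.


arrows below run writer -> reader for Device
backward analysis of Device with v2 as reader and v1 as writer:
  latitude: no writer match
  attrs <- attrs (list<float32> -> list<float32>, writer required)
  addr <- addr (Audit -> Audit, writer required)
  enabled: no writer match
  blob <- blob (bytes -> bytes, writer optional)
  seq: no writer match
  zip <- zip (int32 -> int32, writer required)
  duration <- duration (int64 -> int64, writer required)
  seq (writer side), unknown to reader
  addr.weight <- addr.weight (float64 -> float64, writer optional)
  addr.title <- addr.title (string -> string, writer optional)
  => no violations; backward on Device: COMPATIBLE
the other Device changes do not affect what is asked:
  field seq in record Device: tag 12 changed to 8 -> fires no rule on Device, leaving the asked answer as it is
  added field enabled to record Device: required bool, tag 14, default false (in v2 it sits immediately before blob) -> fires no rule on Device, leaving the asked answer as it is
  added field latitude to record Device: optional float64, tag 37 (in v2 it sits immediately before attrs) -> fires no rule on Device, leaving the asked answer as it is

backward: COMPATIBLE []


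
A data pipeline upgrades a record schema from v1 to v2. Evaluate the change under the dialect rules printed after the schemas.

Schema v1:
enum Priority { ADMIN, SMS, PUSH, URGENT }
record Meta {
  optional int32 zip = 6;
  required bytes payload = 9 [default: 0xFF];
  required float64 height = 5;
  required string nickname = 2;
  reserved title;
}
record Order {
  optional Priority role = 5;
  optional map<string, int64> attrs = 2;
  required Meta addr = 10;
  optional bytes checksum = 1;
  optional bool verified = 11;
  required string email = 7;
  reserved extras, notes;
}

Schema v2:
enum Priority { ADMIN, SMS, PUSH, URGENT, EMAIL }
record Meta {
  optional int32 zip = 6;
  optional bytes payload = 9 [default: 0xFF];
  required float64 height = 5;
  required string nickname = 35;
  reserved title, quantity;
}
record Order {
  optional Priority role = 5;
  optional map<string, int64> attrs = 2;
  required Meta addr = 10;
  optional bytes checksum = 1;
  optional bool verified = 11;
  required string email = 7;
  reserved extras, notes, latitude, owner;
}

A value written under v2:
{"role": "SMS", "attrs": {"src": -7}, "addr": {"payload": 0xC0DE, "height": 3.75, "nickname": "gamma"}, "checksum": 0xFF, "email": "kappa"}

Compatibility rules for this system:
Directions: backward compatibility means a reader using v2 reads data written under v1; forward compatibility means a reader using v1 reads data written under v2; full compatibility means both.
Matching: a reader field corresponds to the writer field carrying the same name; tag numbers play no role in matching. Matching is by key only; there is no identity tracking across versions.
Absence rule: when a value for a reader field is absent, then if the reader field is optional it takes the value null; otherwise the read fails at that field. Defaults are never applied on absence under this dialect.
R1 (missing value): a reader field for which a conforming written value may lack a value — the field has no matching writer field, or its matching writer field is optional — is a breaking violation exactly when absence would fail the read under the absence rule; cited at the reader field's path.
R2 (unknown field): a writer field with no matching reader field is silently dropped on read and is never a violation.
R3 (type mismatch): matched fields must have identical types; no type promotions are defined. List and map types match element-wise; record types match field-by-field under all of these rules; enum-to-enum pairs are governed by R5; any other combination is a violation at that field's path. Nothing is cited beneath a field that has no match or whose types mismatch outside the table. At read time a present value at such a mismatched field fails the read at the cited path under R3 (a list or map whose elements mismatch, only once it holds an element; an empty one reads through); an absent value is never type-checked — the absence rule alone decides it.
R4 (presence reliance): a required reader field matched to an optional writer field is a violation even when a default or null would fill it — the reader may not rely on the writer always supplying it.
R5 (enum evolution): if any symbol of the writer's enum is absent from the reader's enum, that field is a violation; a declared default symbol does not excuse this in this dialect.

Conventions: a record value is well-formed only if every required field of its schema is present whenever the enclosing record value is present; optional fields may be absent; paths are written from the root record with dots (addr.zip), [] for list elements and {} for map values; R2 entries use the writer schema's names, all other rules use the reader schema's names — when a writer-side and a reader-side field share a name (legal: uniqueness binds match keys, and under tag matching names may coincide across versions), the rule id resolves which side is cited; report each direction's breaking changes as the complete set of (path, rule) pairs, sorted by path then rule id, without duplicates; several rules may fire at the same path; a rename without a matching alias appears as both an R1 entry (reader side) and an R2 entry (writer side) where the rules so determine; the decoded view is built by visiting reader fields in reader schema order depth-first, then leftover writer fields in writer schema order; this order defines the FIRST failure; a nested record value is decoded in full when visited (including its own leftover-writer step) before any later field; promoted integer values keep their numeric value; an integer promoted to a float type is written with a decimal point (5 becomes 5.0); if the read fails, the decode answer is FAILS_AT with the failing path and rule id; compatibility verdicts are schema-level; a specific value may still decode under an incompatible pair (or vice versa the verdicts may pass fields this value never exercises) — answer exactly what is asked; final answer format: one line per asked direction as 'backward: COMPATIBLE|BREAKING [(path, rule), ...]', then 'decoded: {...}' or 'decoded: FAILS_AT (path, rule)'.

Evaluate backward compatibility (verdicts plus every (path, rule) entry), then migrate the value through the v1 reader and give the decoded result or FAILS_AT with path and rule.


in Order below, arrows point writer -> reader
backward on Order — v2 reading data written by v1:
  Priority -> Priority, writer optional: role aligns to role
  map<string, int64> -> map<string, int64>, writer optional: attrs aligns to attrs
  Meta -> Meta, writer required: addr aligns to addr
  bytes -> bytes, writer optional: checksum aligns to checksum
  bool -> bool, writer optional: verified aligns to verified
  string -> string, writer required: email aligns to email
  int32 -> int32, writer optional: addr.zip aligns to addr.zip
  bytes -> bytes, writer required: addr.payload aligns to addr.payload
  float64 -> float64, writer required: addr.height aligns to addr.height
  string -> string, writer required: addr.nickname aligns to addr.nickname
  => no violations; backward on Order: COMPATIBLE
decode (reader v1):
  role := "SMS"
  attrs := {"src": -7}
  addr.zip := null (not supplied -> null)
  addr.payload := 0xC0DE
  addr.height := 3.75
  addr.nickname := "gamma"
  checksum := 0xFF
  verified := null (not supplied -> null)
  email := "kappa"
  => decoded: {"role": "SMS", "attrs": {"src": -7}, "addr": {"zip": null, "payload": 0xC0DE, "height": 3.75, "nickname": "gamma"}, "checksum": 0xFF, "verified": null, "email": "kappa"}
diffs on Order not affecting the asked answer:
  field payload in record Meta: required changed to optional -> fires only in the forward direction of Order, which is not asked here
  field nickname in record Meta: tag 2 changed to 35 -> no rule fires on it in Order's dialect; the asked verdict holds
  enum Priority (field role in record Order): symbol EMAIL added -> fires only in the forward direction of Order, which is not asked here

backward: COMPATIBLE []; decoded: {"role": "SMS", "attrs": {"src": -7}, "addr": {"zip": null, "payload": 0xC0DE, "height": 3.75, "nickname": "gamma"}, "checksum": 0xFF, "verified": null, "email": "kappa"}


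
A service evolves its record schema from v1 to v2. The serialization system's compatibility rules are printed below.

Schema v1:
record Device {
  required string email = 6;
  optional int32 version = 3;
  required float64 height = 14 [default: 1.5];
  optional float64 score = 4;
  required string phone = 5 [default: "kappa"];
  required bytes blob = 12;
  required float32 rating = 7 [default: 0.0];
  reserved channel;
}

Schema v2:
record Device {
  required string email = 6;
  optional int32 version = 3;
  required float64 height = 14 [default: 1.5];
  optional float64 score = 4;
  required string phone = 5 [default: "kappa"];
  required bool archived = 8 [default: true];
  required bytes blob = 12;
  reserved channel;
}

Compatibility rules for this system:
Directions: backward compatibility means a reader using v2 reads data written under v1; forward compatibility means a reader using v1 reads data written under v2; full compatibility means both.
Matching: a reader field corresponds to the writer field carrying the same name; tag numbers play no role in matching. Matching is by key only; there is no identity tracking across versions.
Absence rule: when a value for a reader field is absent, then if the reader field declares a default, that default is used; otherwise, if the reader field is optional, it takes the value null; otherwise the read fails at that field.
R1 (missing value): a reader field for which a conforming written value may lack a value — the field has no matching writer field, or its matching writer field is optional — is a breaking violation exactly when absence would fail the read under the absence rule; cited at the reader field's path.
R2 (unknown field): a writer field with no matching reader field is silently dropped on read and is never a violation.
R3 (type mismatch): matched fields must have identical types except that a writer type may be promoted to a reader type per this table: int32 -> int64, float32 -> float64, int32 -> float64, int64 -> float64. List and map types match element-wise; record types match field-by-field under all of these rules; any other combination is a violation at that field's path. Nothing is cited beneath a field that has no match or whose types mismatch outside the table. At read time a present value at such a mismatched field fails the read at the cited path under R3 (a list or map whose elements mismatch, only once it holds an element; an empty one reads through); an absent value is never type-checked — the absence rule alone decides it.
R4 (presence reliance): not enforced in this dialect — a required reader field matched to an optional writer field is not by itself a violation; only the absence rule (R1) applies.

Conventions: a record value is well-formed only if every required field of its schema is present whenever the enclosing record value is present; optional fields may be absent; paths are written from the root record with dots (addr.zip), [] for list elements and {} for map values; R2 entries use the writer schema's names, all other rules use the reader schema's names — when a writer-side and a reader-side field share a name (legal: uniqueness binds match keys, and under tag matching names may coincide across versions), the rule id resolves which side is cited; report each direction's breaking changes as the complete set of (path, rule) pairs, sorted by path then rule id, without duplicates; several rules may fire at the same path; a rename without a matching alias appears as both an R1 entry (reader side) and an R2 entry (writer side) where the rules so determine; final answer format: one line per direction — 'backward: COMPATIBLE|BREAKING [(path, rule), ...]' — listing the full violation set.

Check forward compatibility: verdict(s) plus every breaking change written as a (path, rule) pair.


the writer's type comes first in each Device pair
forward on Device — v1 reading data written by v2:
  email <- email (string -> string, writer required)
  version <- version (int32 -> int32, writer optional)
  height <- height (float64 -> float64, writer required)
  score <- score (float64 -> float64, writer optional)
  phone <- phone (string -> string, writer required)
  blob <- blob (bytes -> bytes, writer required)
  no writer field matches reader rating
  leftover writer field: archived
  => forward verdict for Device: COMPATIBLE, no violations
ruling out the remaining Device differences:
  added field archived to record Device: required bool, tag 8, default true (in v2 it sits immediately before blob) -> no rule fires on it in Device's dialect; the asked verdict holds
  removed field rating from record Device -> no rule fires on it in Device's dialect; the asked verdict holds

forward: COMPATIBLE []
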